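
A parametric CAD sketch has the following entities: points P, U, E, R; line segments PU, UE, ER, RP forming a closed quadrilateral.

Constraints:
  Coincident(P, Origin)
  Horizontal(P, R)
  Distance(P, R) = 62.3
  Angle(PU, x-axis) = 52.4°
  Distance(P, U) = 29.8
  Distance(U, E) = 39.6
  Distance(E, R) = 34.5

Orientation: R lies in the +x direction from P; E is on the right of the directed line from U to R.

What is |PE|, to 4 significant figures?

33.76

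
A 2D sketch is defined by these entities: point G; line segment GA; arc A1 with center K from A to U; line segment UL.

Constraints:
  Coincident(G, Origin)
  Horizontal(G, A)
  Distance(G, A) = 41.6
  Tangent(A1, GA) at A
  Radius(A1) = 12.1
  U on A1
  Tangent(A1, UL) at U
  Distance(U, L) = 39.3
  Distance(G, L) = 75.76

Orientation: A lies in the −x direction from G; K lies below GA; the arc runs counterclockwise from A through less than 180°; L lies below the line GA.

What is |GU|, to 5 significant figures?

54.825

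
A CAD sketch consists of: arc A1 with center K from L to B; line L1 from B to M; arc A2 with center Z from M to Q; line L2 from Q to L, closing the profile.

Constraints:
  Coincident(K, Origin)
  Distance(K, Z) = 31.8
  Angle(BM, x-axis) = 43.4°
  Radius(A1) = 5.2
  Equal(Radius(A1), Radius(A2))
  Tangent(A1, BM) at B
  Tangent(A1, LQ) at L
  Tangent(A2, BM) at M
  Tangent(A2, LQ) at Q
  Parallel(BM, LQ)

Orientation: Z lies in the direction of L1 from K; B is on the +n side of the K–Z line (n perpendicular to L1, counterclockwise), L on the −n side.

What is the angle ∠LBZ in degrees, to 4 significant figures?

80.71°

The slot axis is L1's direction at 43.4°, so u = (cos 43.4°, sin 43.4°) = (0.7266, 0.6871) and n = (−sin 43.4°, cos 43.4°) = (-0.6871, 0.7266). K is at the origin and Z lies 31.8 along u from K, so Z = 31.8·u = (23.11, 21.85). Tangency of A1 to both parallel lines with radius 5.2 puts B and L at K ± 5.2·n: B = (-3.573, 3.778), L = (3.573, -3.778). Then cos ∠LBZ = BL·BZ / (|BL||BZ|), giving 80.71°.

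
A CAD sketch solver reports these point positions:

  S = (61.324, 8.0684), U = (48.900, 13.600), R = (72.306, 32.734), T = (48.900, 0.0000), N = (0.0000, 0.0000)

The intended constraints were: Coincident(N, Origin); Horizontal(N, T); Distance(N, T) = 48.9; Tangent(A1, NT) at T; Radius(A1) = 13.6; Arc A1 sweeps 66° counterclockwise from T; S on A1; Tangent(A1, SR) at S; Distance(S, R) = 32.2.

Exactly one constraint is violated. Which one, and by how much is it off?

Distance(S, R) = 32.2 — off by 5.20.

N = (0.00, 0.00) ✓; N.y = 0.00, T.y = 0.00 ✓; |NT| = 48.90 ✓; ∠(UT, TN) = 90.00° ✓; |UT| = 13.60 ✓; bearing(U→S) − bearing(U→T) = 66.00° ✓; |US| = 13.60 ✓; ∠(US, SR) = 90.00° ✓; |SR| = 27.00 ✗.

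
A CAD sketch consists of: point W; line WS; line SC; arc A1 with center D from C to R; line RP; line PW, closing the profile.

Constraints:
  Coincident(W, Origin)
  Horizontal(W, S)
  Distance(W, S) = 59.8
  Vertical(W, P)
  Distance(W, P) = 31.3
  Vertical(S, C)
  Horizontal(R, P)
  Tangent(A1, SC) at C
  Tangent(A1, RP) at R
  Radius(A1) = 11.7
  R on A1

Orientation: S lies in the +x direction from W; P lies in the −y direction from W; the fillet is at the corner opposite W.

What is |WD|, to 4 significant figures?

51.94

W and P share the same x with |WP| = 31.3 and P on the −y side, so P = (0.000, -31.30). The virtual corner opposite W is at (59.80, -31.30). The tangent condition forces DC to be normal to SC and the tangent condition forces DR to be normal to RP, with radius 11.7, so the center D sits 11.7 in from both sides at D = (48.10, -19.60). Then |WD| = |D − W| = 51.94.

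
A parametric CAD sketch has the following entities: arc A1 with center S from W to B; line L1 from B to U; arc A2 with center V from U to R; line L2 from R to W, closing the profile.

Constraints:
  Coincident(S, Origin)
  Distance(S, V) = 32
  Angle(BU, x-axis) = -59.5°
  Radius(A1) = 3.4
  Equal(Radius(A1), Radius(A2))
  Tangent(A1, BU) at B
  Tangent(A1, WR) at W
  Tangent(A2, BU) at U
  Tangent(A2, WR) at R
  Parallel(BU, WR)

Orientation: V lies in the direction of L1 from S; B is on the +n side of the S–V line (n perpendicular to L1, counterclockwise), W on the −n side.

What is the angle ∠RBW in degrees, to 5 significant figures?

78.003°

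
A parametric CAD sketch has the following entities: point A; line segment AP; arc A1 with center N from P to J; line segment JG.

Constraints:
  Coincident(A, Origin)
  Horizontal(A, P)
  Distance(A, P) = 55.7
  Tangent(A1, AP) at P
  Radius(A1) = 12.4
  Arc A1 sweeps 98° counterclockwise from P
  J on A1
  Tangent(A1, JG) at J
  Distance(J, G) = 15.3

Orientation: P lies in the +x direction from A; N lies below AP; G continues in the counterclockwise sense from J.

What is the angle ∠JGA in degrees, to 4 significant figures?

49.27°

On A1, P sits at bearing 90° from N; a 98° counterclockwise sweep puts J at bearing 188°, so J = N + 12.4·(cos 188°, sin 188°) = (43.42, -14.13). A1 meets JG tangentially, so NJ is at right angles to JG, so JG runs along (−sin 188°, cos 188°); with |JG| = 15.3, G = (45.55, -29.28). Then cos ∠JGA = GJ·GA / (|GJ||GA|), giving 49.27°.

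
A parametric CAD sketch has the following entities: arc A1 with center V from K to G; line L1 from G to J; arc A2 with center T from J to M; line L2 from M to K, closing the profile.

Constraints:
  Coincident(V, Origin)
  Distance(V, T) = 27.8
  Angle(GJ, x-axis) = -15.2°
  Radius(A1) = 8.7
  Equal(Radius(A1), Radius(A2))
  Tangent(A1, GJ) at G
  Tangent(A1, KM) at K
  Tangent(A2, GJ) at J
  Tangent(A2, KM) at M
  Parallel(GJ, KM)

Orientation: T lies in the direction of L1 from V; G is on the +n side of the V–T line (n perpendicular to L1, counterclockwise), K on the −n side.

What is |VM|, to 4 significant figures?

29.13

Tangency of A1 to both parallel lines with radius 8.7 puts G and K at V ± 8.7·n: G = (2.281, 8.396), K = (-2.281, -8.396). Equal radii place J and M the same way about T: J = T + 8.7·n = (29.11, 1.107), M = T − 8.7·n = (24.55, -15.68). Then |VM| = |M − V| = 29.13.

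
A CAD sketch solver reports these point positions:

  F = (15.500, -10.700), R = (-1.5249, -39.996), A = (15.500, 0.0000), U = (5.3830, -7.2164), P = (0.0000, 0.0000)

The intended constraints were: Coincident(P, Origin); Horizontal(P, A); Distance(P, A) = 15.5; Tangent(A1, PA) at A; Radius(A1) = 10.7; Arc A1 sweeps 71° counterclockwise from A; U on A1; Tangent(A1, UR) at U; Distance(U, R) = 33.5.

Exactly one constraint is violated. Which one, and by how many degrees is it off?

Tangent(A1, UR) at U — off by 7.10°.

P = (0.00, 0.00) ✓; P.y = 0.00, A.y = 0.00 ✓; |PA| = 15.50 ✓; ∠(FA, AP) = 90.00° ✓; |FA| = 10.70 ✓; bearing(F→U) − bearing(F→A) = 71.00° ✓; |FU| = 10.70 ✓; ∠(FU, UR) = 82.90° ✗; |UR| = 33.50 ✓.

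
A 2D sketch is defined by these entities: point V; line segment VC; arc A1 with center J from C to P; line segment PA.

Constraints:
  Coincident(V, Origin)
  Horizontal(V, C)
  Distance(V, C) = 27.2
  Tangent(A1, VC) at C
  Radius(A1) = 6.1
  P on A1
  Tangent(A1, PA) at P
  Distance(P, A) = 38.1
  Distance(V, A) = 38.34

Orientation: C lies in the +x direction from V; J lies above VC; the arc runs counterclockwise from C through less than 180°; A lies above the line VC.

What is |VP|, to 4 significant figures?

33.26

V is at the origin; V and C share the same y with |VC| = 27.2 and C on the +x side, so C = (27.20, 0.000). Since A1 is tangent to VC there, JC ⟂ VC, so J = C + (0, 6.1) = (27.20, 6.100). Since JP ⟂ PA (tangency), |JA| = √(6.1² + 38.1²) = 38.59 regardless of where P sits on A1. So A lies on both circle(V, 38.34) and circle(J, 38.59); the above-VC intersection is A = (5.425, 37.95). P is the foot of the tangent from A: P = (31.63, 10.30).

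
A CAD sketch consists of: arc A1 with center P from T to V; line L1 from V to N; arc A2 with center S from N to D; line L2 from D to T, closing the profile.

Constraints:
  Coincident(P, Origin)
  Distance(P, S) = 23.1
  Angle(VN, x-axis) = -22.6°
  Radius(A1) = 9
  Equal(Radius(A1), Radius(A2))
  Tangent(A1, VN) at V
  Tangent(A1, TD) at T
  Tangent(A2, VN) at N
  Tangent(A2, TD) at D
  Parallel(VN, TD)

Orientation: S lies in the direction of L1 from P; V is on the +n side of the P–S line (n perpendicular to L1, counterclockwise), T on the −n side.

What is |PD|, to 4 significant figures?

24.79

The slot axis is L1's direction at -22.6°, so u = (cos -22.6°, sin -22.6°) = (0.9232, -0.3843) and n = (−sin -22.6°, cos -22.6°) = (0.3843, 0.9232). P is at the origin and S lies 23.1 along u from P, so S = 23.1·u = (21.33, -8.877). Tangency of A1 to both parallel lines with radius 9.0 puts V and T at P ± 9.0·n: V = (3.459, 8.309), T = (-3.459, -8.309). Equal radii place N and D the same way about S: N = S + 9.0·n = (24.78, -0.5683), D = S − 9.0·n = (17.87, -17.19). Then |PD| = |D − P| = 24.79.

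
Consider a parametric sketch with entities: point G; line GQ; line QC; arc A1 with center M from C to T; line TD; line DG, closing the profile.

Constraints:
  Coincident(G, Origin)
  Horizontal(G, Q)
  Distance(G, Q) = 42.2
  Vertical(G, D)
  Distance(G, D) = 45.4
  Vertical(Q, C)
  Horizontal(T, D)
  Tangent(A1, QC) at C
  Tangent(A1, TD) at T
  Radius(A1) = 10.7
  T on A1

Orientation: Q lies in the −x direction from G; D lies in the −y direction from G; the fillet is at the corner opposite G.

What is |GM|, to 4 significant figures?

46.87

G and D share the same x with |GD| = 45.4 and D on the −y side, so D = (0.000, -45.40). The virtual corner opposite G is at (-42.20, -45.40). Tangency of A1 to QC means the radius MC is perpendicular to QC and since A1 is tangent to TD there, MT ⟂ TD, with radius 10.7, so the center M sits 10.7 in from both sides at M = (-31.50, -34.70). Then |GM| = |M − G| = 46.87.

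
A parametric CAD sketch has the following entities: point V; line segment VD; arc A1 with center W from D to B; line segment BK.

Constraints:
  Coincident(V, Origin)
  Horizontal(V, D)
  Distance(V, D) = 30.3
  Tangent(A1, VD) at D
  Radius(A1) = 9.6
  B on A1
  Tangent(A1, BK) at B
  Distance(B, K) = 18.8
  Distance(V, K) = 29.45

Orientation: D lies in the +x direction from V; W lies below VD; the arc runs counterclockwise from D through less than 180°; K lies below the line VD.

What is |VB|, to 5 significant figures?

22.187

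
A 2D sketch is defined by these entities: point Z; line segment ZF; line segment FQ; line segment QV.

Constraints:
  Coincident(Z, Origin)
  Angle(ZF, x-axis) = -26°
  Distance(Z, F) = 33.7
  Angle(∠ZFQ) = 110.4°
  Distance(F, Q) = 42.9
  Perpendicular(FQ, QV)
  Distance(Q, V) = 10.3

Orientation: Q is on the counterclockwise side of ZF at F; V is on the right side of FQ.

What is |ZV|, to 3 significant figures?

68.9

∠ZFQ = 110.4°, so FQ runs at -26.0° + (180° − 110.4°) = 43.6° from the x-axis; with |FQ| = 42.9, Q = F + 42.9·(cos 43.6°, sin 43.6°) = (61.4, 14.8). The perpendicularity gives QV at right angles to FQ; with |QV| = 10.3 on the right of FQ, V = Q + 10.3·(0.690, -0.724) = (68.5, 7.35). Then |ZV| = |V − Z| = 68.9.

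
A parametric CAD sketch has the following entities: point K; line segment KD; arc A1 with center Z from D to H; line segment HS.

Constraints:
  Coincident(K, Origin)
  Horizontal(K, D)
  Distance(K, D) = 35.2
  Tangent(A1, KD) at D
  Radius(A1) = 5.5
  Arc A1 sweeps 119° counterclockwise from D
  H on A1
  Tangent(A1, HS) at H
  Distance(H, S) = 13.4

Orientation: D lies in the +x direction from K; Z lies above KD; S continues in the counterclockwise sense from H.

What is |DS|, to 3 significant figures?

20.0

K is at the origin; K and D share the same y with |KD| = 35.2 and D on the +x side, so D = (35.2, 0.00). Tangency of A1 to KD means the radius ZD is perpendicular to KD, so Z = D + (0, 5.5) = (35.2, 5.50). On A1, D sits at bearing -90° from Z; a 119° counterclockwise sweep puts H at bearing 29°, so H = Z + 5.5·(cos 29°, sin 29°) = (40.0, 8.17). Since A1 is tangent to HS there, ZH ⟂ HS, so HS runs along (−sin 29°, cos 29°); with |HS| = 13.4, S = (33.5, 19.9). Then |DS| = |S − D| = 20.0.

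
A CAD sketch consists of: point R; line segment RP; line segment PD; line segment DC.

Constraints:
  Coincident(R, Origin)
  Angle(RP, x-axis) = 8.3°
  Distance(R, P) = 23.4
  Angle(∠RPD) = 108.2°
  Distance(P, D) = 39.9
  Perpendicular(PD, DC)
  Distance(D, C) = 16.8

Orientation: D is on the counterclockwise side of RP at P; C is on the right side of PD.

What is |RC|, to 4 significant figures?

61.25

R is at the origin; RP runs at 8.3° with length 23.4, so P = 23.4·(cos 8.3°, sin 8.3°) = (23.15, 3.378). ∠RPD = 108.2°, so PD runs at 8.3° + (180° − 108.2°) = 80.10° from the x-axis; with |PD| = 39.9, D = P + 39.9·(cos 80.10°, sin 80.10°) = (30.01, 42.68). The perpendicularity gives DC at right angles to PD; with |DC| = 16.8 on the right of PD, C = D + 16.8·(0.9851, -0.1719) = (46.56, 39.80). Then |RC| = |C − R| = 61.25.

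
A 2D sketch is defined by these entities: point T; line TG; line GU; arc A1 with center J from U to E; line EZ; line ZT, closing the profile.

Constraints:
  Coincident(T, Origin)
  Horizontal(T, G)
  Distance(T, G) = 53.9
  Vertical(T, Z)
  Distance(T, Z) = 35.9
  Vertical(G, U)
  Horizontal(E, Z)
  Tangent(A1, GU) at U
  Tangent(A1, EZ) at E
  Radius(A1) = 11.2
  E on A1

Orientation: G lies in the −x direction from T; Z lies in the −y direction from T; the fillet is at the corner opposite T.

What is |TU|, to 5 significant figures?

59.290

T is at the origin; T and G share the same y with |TG| = 53.9 and G on the −x side, so G = (-53.900, 0.0000). T and Z share the same x with |TZ| = 35.9 and Z on the −y side, so Z = (0.0000, -35.900). The virtual corner opposite T is at (-53.900, -35.900). Since A1 is tangent to GU there, JU ⟂ GU and A1 meets EZ tangentially, so JE is at right angles to EZ, with radius 11.2, so the center J sits 11.2 in from both sides at J = (-42.700, -24.700). That places the tangent points at U = (-53.900, -24.700) on GU and E = (-42.700, -35.900) on EZ. Then |TU| = |U − T| = 59.290.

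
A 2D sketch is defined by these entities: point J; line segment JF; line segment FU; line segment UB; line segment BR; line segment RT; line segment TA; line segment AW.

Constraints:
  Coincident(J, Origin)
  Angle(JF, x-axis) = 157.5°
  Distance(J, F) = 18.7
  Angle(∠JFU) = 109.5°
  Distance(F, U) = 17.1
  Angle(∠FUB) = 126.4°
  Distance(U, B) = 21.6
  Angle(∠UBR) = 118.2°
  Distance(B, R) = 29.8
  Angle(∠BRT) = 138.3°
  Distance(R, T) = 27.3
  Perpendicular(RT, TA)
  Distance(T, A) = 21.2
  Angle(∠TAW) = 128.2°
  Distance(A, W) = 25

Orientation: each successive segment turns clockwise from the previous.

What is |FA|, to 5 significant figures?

38.956

∠BRT = 138.3° gives RT at -70.100° from the x-axis; with |RT| = 27.3, T = (37.157, -3.7203). The perpendicularity gives TA at right angles to RT, so TA runs at -160.10°; with |TA| = 21.2, A = (17.223, -10.936). Then |FA| = |A − F| = 38.956.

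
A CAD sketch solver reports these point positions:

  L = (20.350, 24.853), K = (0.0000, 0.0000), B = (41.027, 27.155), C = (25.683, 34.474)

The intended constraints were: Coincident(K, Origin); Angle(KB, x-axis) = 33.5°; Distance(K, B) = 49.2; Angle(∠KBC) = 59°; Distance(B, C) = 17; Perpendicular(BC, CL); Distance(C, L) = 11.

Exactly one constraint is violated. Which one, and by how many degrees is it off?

Perpendicular(BC, CL) — off by 3.50°.

K = (0.00, 0.00) ✓; KB at 33.50° ✓; |KB| = 49.20 ✓; ∠KBC = 59.00° ✓; |BC| = 17.00 ✓; ∠(BC, CL) = 86.50° ✗; |CL| = 11.00 ✓.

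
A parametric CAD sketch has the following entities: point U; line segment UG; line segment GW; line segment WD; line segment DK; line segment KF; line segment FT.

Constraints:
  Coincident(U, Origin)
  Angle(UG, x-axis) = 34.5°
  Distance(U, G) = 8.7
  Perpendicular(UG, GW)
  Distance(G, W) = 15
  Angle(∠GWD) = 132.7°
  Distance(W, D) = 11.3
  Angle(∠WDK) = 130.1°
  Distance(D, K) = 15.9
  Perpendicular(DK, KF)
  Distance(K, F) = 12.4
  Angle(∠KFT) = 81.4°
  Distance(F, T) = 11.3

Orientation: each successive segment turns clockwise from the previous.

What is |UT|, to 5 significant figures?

11.820

DK is perpendicular to KF, so KF runs at 117.30°; with |KF| = 12.4, F = (-6.6538, -14.727). ∠KFT = 81.4° gives FT at 18.700° from the x-axis; with |FT| = 11.3, T = (4.0497, -11.104). Then |UT| = |T − U| = 11.820.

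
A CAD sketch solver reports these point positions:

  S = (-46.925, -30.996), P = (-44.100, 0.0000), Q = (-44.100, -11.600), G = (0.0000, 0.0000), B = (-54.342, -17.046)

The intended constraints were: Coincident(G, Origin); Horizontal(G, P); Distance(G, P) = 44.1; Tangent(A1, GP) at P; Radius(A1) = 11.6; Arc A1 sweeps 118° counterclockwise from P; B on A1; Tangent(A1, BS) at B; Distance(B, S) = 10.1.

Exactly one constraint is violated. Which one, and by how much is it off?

Distance(B, S) = 10.1 — off by 5.70.

G = (0.00, 0.00) ✓; G.y = 0.00, P.y = 0.00 ✓; |GP| = 44.10 ✓; ∠(QP, PG) = 90.00° ✓; |QP| = 11.60 ✓; bearing(Q→B) − bearing(Q→P) = 118.0° ✓; |QB| = 11.60 ✓; ∠(QB, BS) = 90.00° ✓; |BS| = 15.80 ✗.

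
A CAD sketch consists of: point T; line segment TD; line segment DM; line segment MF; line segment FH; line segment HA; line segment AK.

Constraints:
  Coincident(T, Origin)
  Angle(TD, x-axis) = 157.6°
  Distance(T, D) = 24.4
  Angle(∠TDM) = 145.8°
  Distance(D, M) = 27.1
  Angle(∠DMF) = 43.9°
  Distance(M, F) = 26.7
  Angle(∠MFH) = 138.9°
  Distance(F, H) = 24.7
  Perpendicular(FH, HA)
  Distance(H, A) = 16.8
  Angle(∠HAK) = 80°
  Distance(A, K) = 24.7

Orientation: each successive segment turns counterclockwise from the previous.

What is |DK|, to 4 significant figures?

9.149

T is at the origin; TD runs at 157.6° with length 24.4, so D = (-22.56, 9.298). ∠TDM = 145.8° gives DM at -168.2° from the x-axis; with |DM| = 27.1, M = (-49.09, 3.756). ∠DMF = 43.9° gives MF at -32.10° from the x-axis; with |MF| = 26.7, F = (-26.47, -10.43). ∠MFH = 138.9° gives FH at 9.000° from the x-axis; with |FH| = 24.7, H = (-2.072, -6.568). The perpendicularity gives HA at right angles to FH, so HA runs at 99.00°; with |HA| = 16.8, A = (-4.700, 10.03). ∠HAK = 80.0° gives AK at -161.0° from the x-axis; with |AK| = 24.7, K = (-28.05, 1.983). Then |DK| = |K − D| = 9.149.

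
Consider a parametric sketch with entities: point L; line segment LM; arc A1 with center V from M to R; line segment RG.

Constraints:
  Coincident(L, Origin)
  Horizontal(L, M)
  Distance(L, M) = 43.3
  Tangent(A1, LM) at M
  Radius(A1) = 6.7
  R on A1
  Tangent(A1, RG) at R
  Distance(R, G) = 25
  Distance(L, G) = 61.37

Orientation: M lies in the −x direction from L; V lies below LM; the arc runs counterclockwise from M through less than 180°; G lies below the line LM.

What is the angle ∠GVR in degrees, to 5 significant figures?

74.997°

Checks: |VM| = 6.700 ✓; |VR| = 6.700 ✓; ∠(VR, RG) = 90.00° ✓; |RG| = 25.00 ✓; |LG| = 61.37 ✓.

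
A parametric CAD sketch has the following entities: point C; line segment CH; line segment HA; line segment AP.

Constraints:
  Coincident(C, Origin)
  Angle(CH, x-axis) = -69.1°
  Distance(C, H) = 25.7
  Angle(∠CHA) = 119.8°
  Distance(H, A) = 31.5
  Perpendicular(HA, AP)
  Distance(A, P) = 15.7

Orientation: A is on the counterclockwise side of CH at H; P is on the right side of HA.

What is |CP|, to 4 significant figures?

58.35

∠CHA = 119.8°, so HA runs at -69.1° + (180° − 119.8°) = -8.900° from the x-axis; with |HA| = 31.5, A = H + 31.5·(cos -8.900°, sin -8.900°) = (40.29, -28.88). HA is perpendicular to AP; with |AP| = 15.7 on the right of HA, P = A + 15.7·(-0.1547, -0.9880) = (37.86, -44.39). Then |CP| = |P − C| = 58.35.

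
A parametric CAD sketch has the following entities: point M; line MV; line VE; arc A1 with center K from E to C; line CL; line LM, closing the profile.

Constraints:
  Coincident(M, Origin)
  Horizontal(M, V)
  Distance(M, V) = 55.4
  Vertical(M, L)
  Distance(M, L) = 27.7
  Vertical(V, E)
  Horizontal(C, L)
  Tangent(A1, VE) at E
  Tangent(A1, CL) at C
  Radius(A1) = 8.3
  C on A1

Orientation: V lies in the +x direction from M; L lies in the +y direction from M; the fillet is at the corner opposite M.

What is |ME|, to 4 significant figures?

58.70

M is at the origin; M and V share the same y with |MV| = 55.4 and V on the +x side, so V = (55.40, 0.000). ML is vertical with |ML| = 27.7 and L on the +y side, so L = (0.000, 27.70). The virtual corner opposite M is at (55.40, 27.70). Since A1 is tangent to VE there, KE ⟂ VE and A1 meets CL tangentially, so KC is at right angles to CL, with radius 8.3, so the center K sits 8.3 in from both sides at K = (47.10, 19.40). That places the tangent points at E = (55.40, 19.40) on VE and C = (47.10, 27.70) on CL. Then |ME| = |E − M| = 58.70.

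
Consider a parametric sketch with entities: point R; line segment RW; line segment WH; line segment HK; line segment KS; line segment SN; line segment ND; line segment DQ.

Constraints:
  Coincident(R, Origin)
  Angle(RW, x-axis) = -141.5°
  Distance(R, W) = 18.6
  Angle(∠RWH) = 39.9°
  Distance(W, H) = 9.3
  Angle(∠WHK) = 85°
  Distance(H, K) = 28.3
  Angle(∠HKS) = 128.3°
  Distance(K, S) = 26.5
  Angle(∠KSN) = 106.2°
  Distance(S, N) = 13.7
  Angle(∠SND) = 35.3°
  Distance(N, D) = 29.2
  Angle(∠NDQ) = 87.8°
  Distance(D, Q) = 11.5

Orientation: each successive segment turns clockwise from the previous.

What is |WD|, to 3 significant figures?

36.6

R is at the origin; RW runs at -141.5° with length 18.6, so W = (-14.6, -11.6). ∠RWH = 39.9° gives WH at 78.4° from the x-axis; with |WH| = 9.3, H = (-12.7, -2.47). ∠WHK = 85.0° gives HK at -16.6° from the x-axis; with |HK| = 28.3, K = (14.4, -10.6). ∠HKS = 128.3° gives KS at -68.3° from the x-axis; with |KS| = 26.5, S = (24.2, -35.2). ∠KSN = 106.2° gives SN at -142° from the x-axis; with |SN| = 13.7, N = (13.4, -43.6). ∠SND = 35.3° gives ND at 73.2° from the x-axis; with |ND| = 29.2, D = (21.9, -15.6). Then |WD| = |D − W| = 36.6.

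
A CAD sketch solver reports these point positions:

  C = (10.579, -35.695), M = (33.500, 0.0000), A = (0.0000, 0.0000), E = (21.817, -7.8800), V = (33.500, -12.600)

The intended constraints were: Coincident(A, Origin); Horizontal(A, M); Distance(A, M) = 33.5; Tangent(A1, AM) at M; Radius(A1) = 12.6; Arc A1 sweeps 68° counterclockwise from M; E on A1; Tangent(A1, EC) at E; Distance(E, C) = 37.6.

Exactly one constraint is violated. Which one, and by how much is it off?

Distance(E, C) = 37.6 — off by 7.60.

A = (0.00, 0.00) ✓; A.y = 0.00, M.y = 0.00 ✓; |AM| = 33.50 ✓; ∠(VM, MA) = 90.00° ✓; |VM| = 12.60 ✓; bearing(V→E) − bearing(V→M) = 68.00° ✓; |VE| = 12.60 ✓; ∠(VE, EC) = 90.00° ✓; |EC| = 30.00 ✗.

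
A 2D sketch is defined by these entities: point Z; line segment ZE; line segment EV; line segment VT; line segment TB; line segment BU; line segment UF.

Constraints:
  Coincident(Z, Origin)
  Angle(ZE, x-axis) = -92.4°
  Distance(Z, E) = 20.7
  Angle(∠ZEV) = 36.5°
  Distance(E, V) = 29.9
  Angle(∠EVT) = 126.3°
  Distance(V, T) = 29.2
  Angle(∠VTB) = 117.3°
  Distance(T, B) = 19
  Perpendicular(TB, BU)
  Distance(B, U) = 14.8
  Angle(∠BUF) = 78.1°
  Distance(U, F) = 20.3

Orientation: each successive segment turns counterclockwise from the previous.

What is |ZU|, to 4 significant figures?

23.39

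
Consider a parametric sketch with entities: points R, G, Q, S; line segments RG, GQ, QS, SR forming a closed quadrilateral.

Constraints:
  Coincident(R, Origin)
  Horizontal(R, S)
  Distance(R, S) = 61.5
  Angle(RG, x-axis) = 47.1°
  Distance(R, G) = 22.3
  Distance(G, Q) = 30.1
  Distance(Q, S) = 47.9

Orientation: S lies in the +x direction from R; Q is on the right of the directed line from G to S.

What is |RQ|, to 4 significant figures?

20.82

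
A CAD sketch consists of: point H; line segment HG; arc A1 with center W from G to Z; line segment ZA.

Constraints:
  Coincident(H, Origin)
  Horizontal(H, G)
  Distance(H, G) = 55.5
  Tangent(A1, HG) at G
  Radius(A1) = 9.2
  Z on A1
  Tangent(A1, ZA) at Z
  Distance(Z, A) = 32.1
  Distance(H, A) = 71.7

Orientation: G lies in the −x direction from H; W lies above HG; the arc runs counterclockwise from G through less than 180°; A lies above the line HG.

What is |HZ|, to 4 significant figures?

48.44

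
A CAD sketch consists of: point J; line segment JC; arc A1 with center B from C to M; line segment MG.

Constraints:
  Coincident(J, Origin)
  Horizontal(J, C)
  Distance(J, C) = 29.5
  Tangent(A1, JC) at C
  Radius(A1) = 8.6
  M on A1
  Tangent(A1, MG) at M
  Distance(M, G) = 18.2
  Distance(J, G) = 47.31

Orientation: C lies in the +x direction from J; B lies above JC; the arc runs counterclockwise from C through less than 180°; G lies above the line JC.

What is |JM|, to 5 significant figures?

38.894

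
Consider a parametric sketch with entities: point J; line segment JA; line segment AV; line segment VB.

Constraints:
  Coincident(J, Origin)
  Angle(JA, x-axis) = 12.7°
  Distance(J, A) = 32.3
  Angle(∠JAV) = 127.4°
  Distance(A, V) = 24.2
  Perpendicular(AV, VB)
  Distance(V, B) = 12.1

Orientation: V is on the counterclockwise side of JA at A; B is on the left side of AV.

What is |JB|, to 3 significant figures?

45.9

J is at the origin; JA runs at 12.7° with length 32.3, so A = 32.3·(cos 12.7°, sin 12.7°) = (31.5, 7.10). ∠JAV = 127.4°, so AV runs at 12.7° + (180° − 127.4°) = 65.3° from the x-axis; with |AV| = 24.2, V = A + 24.2·(cos 65.3°, sin 65.3°) = (41.6, 29.1). AV is perpendicular to VB; with |VB| = 12.1 on the left of AV, B = V + 12.1·(-0.909, 0.418) = (30.6, 34.1). Then |JB| = |B − J| = 45.9.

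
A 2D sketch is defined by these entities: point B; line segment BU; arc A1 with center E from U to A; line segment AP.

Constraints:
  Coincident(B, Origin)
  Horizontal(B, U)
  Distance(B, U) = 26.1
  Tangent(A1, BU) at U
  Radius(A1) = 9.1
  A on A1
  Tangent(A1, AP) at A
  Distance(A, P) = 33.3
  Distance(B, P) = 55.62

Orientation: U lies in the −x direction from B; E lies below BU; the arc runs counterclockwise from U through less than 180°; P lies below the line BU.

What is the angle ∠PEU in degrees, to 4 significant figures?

162.6°

Checks: ∠(EU, UB) = 90.00° ✓; |EU| = 9.100 ✓; |EA| = 9.100 ✓; ∠(EA, AP) = 90.00° ✓; |AP| = 33.30 ✓; |BP| = 55.62 ✓.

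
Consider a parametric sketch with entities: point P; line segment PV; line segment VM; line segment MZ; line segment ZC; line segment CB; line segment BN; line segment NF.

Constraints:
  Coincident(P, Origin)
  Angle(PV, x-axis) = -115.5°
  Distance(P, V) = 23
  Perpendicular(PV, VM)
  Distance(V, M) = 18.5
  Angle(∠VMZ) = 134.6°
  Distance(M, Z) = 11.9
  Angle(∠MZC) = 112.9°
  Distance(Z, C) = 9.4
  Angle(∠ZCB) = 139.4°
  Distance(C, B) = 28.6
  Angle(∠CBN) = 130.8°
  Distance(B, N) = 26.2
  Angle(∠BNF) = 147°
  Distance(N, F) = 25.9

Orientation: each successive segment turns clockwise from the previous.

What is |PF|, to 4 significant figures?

47.78

P is at the origin; PV runs at -115.5° with length 23.0, so V = (-9.902, -20.76). The perpendicularity gives VM at right angles to PV, so VM runs at 154.5°; with |VM| = 18.5, M = (-26.60, -12.80). ∠VMZ = 134.6° gives MZ at 109.1° from the x-axis; with |MZ| = 11.9, Z = (-30.49, -1.550). ∠MZC = 112.9° gives ZC at 42.00° from the x-axis; with |ZC| = 9.4, C = (-23.51, 4.740). ∠ZCB = 139.4° gives CB at 1.400° from the x-axis; with |CB| = 28.6, B = (5.084, 5.438). ∠CBN = 130.8° gives BN at -47.80° from the x-axis; with |BN| = 26.2, N = (22.68, -13.97). ∠BNF = 147.0° gives NF at -80.80° from the x-axis; with |NF| = 25.9, F = (26.82, -39.54). Then |PF| = |F − P| = 47.78.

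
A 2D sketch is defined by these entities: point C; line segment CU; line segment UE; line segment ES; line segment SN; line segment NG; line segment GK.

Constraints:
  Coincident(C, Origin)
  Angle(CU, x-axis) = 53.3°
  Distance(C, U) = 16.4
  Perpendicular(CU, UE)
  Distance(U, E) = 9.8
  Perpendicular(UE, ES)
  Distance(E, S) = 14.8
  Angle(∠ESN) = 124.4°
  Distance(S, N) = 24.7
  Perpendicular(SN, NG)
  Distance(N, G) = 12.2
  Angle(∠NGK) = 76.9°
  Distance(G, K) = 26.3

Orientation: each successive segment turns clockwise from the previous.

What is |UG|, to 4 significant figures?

25.58

C is at the origin; CU runs at 53.3° with length 16.4, so U = (9.801, 13.15). The perpendicularity gives UE at right angles to CU, so UE runs at -36.70°; with |UE| = 9.8, E = (17.66, 7.292). UE is perpendicular to ES, so ES runs at -126.7°; with |ES| = 14.8, S = (8.814, -4.574). ∠ESN = 124.4° gives SN at 177.7° from the x-axis; with |SN| = 24.7, N = (-15.87, -3.583). The perpendicularity gives NG at right angles to SN, so NG runs at 87.70°; with |NG| = 12.2, G = (-15.38, 8.608). Then |UG| = |G − U| = 25.58.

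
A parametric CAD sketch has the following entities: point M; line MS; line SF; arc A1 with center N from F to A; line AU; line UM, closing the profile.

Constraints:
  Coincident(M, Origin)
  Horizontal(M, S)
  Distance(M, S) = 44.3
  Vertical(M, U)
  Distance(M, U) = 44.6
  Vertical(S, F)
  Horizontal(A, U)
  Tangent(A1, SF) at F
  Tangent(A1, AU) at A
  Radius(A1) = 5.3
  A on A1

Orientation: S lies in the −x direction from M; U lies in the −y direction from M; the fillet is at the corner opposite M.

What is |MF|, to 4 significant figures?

59.22

M is at the origin; MS is horizontal with |MS| = 44.3 and S on the −x side, so S = (-44.30, 0.000). MU is vertical with |MU| = 44.6 and U on the −y side, so U = (0.000, -44.60). The virtual corner opposite M is at (-44.30, -44.60). Tangency of A1 to SF means the radius NF is perpendicular to SF and since A1 is tangent to AU there, NA ⟂ AU, with radius 5.3, so the center N sits 5.3 in from both sides at N = (-39.00, -39.30). That places the tangent points at F = (-44.30, -39.30) on SF and A = (-39.00, -44.60) on AU. Then |MF| = |F − M| = 59.22.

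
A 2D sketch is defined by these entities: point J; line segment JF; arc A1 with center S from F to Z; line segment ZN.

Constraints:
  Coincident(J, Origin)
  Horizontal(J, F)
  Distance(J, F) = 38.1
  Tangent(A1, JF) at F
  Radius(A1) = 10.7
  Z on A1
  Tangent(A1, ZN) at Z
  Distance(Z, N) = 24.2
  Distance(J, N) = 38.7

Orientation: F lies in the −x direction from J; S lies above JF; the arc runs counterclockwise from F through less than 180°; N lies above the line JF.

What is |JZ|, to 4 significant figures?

28.89

J is at the origin; JF is horizontal with |JF| = 38.1 and F on the −x side, so F = (-38.10, 0.000). A1 meets JF tangentially, so SF is at right angles to JF, so S = F + (0, 10.7) = (-38.10, 10.70). Since SZ ⟂ ZN (tangency), |SN| = √(10.7² + 24.2²) = 26.46 regardless of where Z sits on A1. So N lies on both circle(J, 38.7) and circle(S, 26.46); the above-JF intersection is N = (-22.10, 31.77). Z is the foot of the tangent from N: Z = (-27.69, 8.227).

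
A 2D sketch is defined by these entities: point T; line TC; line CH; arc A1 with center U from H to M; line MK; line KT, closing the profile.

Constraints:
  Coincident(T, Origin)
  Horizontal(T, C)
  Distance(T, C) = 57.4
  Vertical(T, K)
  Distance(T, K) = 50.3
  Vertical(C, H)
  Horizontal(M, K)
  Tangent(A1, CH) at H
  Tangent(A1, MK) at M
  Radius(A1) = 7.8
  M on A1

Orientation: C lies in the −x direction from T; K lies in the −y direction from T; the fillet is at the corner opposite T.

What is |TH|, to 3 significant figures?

71.4

T is at the origin; TC is horizontal with |TC| = 57.4 and C on the −x side, so C = (-57.4, 0.00). T and K share the same x with |TK| = 50.3 and K on the −y side, so K = (0.00, -50.3). The virtual corner opposite T is at (-57.4, -50.3). A1 meets CH tangentially, so UH is at right angles to CH and A1 meets MK tangentially, so UM is at right angles to MK, with radius 7.8, so the center U sits 7.8 in from both sides at U = (-49.6, -42.5). That places the tangent points at H = (-57.4, -42.5) on CH and M = (-49.6, -50.3) on MK. Then |TH| = |H − T| = 71.4.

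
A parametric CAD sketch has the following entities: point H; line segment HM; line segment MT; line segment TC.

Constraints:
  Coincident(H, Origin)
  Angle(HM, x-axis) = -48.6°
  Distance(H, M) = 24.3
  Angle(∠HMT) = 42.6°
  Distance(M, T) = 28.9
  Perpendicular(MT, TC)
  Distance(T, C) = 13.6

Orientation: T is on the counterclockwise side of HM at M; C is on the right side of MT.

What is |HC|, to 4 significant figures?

32.00

H is at the origin; HM runs at -48.6° with length 24.3, so M = 24.3·(cos -48.6°, sin -48.6°) = (16.07, -18.23). ∠HMT = 42.6°, so MT runs at -48.6° + (180° − 42.6°) = 88.80° from the x-axis; with |MT| = 28.9, T = M + 28.9·(cos 88.80°, sin 88.80°) = (16.68, 10.67). The perpendicularity gives TC at right angles to MT; with |TC| = 13.6 on the right of MT, C = T + 13.6·(0.9998, -0.02094) = (30.27, 10.38). Then |HC| = |C − H| = 32.00.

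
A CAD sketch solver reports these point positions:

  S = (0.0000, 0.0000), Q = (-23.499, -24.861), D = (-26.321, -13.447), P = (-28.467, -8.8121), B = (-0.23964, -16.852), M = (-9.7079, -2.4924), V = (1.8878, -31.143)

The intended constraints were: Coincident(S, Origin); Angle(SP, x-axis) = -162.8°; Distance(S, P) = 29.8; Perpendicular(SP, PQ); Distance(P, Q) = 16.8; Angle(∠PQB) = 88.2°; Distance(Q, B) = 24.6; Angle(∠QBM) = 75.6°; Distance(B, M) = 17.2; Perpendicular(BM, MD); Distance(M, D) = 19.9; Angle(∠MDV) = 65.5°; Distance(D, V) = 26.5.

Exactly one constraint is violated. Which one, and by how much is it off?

Distance(D, V) = 26.5 — off by 6.80.

S = (0.00, 0.00) ✓; SP at -162.8° ✓; |SP| = 29.80 ✓; ∠(SP, PQ) = 90.00° ✓; |PQ| = 16.80 ✓; ∠PQB = 88.20° ✓; |QB| = 24.60 ✓; ∠QBM = 75.60° ✓; |BM| = 17.20 ✓; ∠(BM, MD) = 90.00° ✓; |MD| = 19.90 ✓; ∠MDV = 65.50° ✓; |DV| = 33.30 ✗.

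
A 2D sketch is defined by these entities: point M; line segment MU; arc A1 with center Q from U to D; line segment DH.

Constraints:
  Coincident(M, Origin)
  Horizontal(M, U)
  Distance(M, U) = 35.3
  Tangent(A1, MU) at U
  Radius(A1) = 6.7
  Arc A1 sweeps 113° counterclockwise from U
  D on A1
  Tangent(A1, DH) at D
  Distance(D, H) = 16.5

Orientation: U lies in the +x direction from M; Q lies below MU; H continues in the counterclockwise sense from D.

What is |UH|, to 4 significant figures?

24.51

M is at the origin; M and U share the same y with |MU| = 35.3 and U on the +x side, so U = (35.30, 0.000). Tangency of A1 to MU means the radius QU is perpendicular to MU, so Q = U + (0, -6.7) = (35.30, -6.700). On A1, U sits at bearing 90° from Q; a 113° counterclockwise sweep puts D at bearing 203°, so D = Q + 6.7·(cos 203°, sin 203°) = (29.13, -9.318). A1 meets DH tangentially, so QD is at right angles to DH, so DH runs along (−sin 203°, cos 203°); with |DH| = 16.5, H = (35.58, -24.51). Then |UH| = |H − U| = 24.51.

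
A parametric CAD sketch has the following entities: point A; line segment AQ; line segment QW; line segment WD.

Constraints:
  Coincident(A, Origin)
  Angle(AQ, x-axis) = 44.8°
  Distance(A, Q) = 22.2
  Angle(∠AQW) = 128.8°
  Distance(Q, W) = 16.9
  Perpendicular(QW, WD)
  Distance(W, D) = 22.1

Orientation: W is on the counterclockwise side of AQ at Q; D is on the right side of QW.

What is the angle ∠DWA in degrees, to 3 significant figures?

119°

∠AQW = 128.8°, so QW runs at 44.8° + (180° − 128.8°) = 96.0° from the x-axis; with |QW| = 16.9, W = Q + 16.9·(cos 96.0°, sin 96.0°) = (14.0, 32.5). QW ⟂ WD; with |WD| = 22.1 on the right of QW, D = W + 22.1·(0.995, 0.105) = (36.0, 34.8). Then cos ∠DWA = WD·WA / (|WD||WA|), giving 119°.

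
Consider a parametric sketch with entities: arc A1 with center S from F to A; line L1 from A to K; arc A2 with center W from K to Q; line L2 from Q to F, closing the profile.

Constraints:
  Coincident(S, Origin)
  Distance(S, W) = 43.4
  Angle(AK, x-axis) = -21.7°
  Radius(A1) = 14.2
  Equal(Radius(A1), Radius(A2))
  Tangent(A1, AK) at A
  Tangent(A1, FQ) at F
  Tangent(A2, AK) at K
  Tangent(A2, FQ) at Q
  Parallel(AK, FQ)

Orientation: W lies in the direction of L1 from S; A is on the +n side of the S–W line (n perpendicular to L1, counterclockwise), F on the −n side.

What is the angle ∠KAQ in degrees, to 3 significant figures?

33.2°

The slot axis is L1's direction at -21.7°, so u = (cos -21.7°, sin -21.7°) = (0.929, -0.370) and n = (−sin -21.7°, cos -21.7°) = (0.370, 0.929). S is at the origin and W lies 43.4 along u from S, so W = 43.4·u = (40.3, -16.0). Tangency of A1 to both parallel lines with radius 14.2 puts A and F at S ± 14.2·n: A = (5.25, 13.2), F = (-5.25, -13.2). Equal radii place K and Q the same way about W: K = W + 14.2·n = (45.6, -2.85), Q = W − 14.2·n = (35.1, -29.2). Then cos ∠KAQ = AK·AQ / (|AK||AQ|), giving 33.2°.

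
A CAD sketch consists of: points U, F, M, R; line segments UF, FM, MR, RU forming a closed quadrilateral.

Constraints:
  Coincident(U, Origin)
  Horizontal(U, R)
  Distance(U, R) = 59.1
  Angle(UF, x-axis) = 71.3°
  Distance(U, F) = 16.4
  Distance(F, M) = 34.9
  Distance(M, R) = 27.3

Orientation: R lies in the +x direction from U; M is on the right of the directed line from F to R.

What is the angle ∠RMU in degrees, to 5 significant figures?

155.89°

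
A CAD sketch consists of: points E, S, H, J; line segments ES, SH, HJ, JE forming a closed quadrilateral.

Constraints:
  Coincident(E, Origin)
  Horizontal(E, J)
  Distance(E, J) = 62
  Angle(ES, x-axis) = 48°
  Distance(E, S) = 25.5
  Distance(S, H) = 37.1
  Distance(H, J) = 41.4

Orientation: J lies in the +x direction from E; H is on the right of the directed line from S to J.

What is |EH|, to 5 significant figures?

30.005

E is at the origin; E and J share the same y with |EJ| = 62.0 and J in +x, so J = (62.0, 0). ES runs at 48.0° with |ES| = 25.5, so S = (17.063, 18.950). H is determined by |SH| = 37.1 and |HJ| = 41.4 together: it lies at the intersection of circle(S, 37.1) and circle(J, 41.4). With |SJ| = 48.769, the foot of the radical line on SJ is 20.924 from S and the perpendicular offset is √(37.1² − 20.924²) = 30.636. Taking the right-of-SJ solution: H = (24.438, -17.409).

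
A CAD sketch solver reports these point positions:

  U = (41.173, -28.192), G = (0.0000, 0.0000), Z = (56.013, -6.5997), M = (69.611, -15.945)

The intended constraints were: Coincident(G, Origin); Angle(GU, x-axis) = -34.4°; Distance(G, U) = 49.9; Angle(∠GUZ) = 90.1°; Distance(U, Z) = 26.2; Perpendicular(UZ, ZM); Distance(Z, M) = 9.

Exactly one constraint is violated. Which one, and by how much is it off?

Distance(Z, M) = 9 — off by 7.50.

G = (0.00, 0.00) ✓; GU at -34.40° ✓; |GU| = 49.90 ✓; ∠GUZ = 90.10° ✓; |UZ| = 26.20 ✓; ∠(UZ, ZM) = 90.00° ✓; |ZM| = 16.50 ✗.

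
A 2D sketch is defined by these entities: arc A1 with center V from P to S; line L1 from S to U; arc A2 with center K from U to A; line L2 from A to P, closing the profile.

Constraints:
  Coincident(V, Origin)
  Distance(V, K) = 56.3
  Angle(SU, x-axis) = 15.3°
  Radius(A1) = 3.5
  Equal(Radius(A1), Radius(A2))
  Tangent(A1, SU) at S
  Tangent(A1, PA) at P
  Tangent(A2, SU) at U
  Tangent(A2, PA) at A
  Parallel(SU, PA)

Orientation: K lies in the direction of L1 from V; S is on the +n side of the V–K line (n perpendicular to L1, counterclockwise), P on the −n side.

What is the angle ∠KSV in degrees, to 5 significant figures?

86.443°

V is at the origin and K lies 56.3 along u from V, so K = 56.3·u = (54.305, 14.856). Tangency of A1 to both parallel lines with radius 3.5 puts S and P at V ± 3.5·n: S = (-0.92356, 3.3760), P = (0.92356, -3.3760). Then cos ∠KSV = SK·SV / (|SK||SV|), giving 86.443°.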